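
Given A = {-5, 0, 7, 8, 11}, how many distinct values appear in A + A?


A + A = {a + a' : a, a' ∈ A}; |A| = 5.
General bounds: 2|A| - 1 ≤ |A + A| ≤ |A|(|A|+1)/2, i.e. 9 ≤ |A + A| ≤ 15.
Lower bound 2|A|-1 is attained iff A is an arithmetic progression.
Enumerate sums a + a' for a ≤ a' (symmetric, so this suffices):
a = -5: -5+-5=-10, -5+0=-5, -5+7=2, -5+8=3, -5+11=6
a = 0: 0+0=0, 0+7=7, 0+8=8, 0+11=11
a = 7: 7+7=14, 7+8=15, 7+11=18
a = 8: 8+8=16, 8+11=19
a = 11: 11+11=22
Distinct sums: {-10, -5, 0, 2, 3, 6, 7, 8, 11, 14, 15, 16, 18, 19, 22}
|A + A| = 15

|A + A| = 15


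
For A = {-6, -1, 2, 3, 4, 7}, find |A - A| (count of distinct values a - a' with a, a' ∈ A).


A - A = {a - a' : a, a' ∈ A}; |A| = 6.
Bounds: 2|A|-1 ≤ |A - A| ≤ |A|² - |A| + 1, i.e. 11 ≤ |A - A| ≤ 31.
Note: 0 ∈ A - A always (from a - a). The set is symmetric: if d ∈ A - A then -d ∈ A - A.
Enumerate nonzero differences d = a - a' with a > a' (then include -d):
Positive differences: {1, 2, 3, 4, 5, 8, 9, 10, 13}
Full difference set: {0} ∪ (positive diffs) ∪ (negative diffs).
|A - A| = 1 + 2·9 = 19 (matches direct enumeration: 19).

|A - A| = 19


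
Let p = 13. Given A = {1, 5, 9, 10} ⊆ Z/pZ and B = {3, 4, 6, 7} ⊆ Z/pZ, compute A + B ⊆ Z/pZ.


Work in Z/13Z: reduce every sum a + b modulo 13.
Enumerate all 16 pairs:
a = 1: 1+3=4, 1+4=5, 1+6=7, 1+7=8
a = 5: 5+3=8, 5+4=9, 5+6=11, 5+7=12
a = 9: 9+3=12, 9+4=0, 9+6=2, 9+7=3
a = 10: 10+3=0, 10+4=1, 10+6=3, 10+7=4
Distinct residues collected: {0, 1, 2, 3, 4, 5, 7, 8, 9, 11, 12}
|A + B| = 11 (out of 13 total residues).

A + B = {0, 1, 2, 3, 4, 5, 7, 8, 9, 11, 12}


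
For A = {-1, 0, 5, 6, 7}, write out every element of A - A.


A - A = {a - a' : a, a' ∈ A}.
Compute a - a' for each ordered pair (a, a'):
a = -1: -1--1=0, -1-0=-1, -1-5=-6, -1-6=-7, -1-7=-8
a = 0: 0--1=1, 0-0=0, 0-5=-5, 0-6=-6, 0-7=-7
a = 5: 5--1=6, 5-0=5, 5-5=0, 5-6=-1, 5-7=-2
a = 6: 6--1=7, 6-0=6, 6-5=1, 6-6=0, 6-7=-1
a = 7: 7--1=8, 7-0=7, 7-5=2, 7-6=1, 7-7=0
Collecting distinct values (and noting 0 appears from a-a):
A - A = {-8, -7, -6, -5, -2, -1, 0, 1, 2, 5, 6, 7, 8}
|A - A| = 13

A - A = {-8, -7, -6, -5, -2, -1, 0, 1, 2, 5, 6, 7, 8}


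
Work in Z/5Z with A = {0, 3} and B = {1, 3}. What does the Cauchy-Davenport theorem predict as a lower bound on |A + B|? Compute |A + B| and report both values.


Cauchy-Davenport: |A + B| ≥ min(p, |A| + |B| - 1) for A, B nonempty in Z/pZ.
|A| = 2, |B| = 2, p = 5.
CD lower bound = min(5, 2 + 2 - 1) = min(5, 3) = 3.
Compute A + B mod 5 directly:
a = 0: 0+1=1, 0+3=3
a = 3: 3+1=4, 3+3=1
A + B = {1, 3, 4}, so |A + B| = 3.
Verify: 3 ≥ 3? Yes ✓.

CD lower bound = 3, actual |A + B| = 3.


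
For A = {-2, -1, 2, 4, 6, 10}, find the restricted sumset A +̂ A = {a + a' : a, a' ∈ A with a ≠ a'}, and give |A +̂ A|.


Restricted sumset: A +̂ A = {a + a' : a ∈ A, a' ∈ A, a ≠ a'}.
Equivalently, take A + A and drop any sum 2a that is achievable ONLY as a + a for a ∈ A (i.e. sums representable only with equal summands).
Enumerate pairs (a, a') with a < a' (symmetric, so each unordered pair gives one sum; this covers all a ≠ a'):
  -2 + -1 = -3
  -2 + 2 = 0
  -2 + 4 = 2
  -2 + 6 = 4
  -2 + 10 = 8
  -1 + 2 = 1
  -1 + 4 = 3
  -1 + 6 = 5
  -1 + 10 = 9
  2 + 4 = 6
  2 + 6 = 8
  2 + 10 = 12
  4 + 6 = 10
  4 + 10 = 14
  6 + 10 = 16
Collected distinct sums: {-3, 0, 1, 2, 3, 4, 5, 6, 8, 9, 10, 12, 14, 16}
|A +̂ A| = 14
(Reference bound: |A +̂ A| ≥ 2|A| - 3 for |A| ≥ 2, with |A| = 6 giving ≥ 9.)

|A +̂ A| = 14


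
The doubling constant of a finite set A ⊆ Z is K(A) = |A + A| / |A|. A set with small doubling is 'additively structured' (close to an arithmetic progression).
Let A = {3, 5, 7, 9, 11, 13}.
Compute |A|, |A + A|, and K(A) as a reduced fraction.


|A| = 6.
Compute A + A by enumerating all 36 pairs.
A + A = {6, 8, 10, 12, 14, 16, 18, 20, 22, 24, 26}, so |A + A| = 11.
K = |A + A| / |A| = 11/6 (already in lowest terms) ≈ 1.8333.
Reference: AP of size 6 gives K = 11/6 ≈ 1.8333; a fully generic set of size 6 gives K ≈ 3.5000.

|A| = 6, |A + A| = 11, K = 11/6.


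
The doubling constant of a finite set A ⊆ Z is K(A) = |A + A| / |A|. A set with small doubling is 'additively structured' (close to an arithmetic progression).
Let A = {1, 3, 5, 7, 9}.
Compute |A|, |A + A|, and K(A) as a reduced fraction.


|A| = 5.
Compute A + A by enumerating all 25 pairs.
A + A = {2, 4, 6, 8, 10, 12, 14, 16, 18}, so |A + A| = 9.
K = |A + A| / |A| = 9/5 (already in lowest terms) ≈ 1.8000.
Reference: AP of size 5 gives K = 9/5 ≈ 1.8000; a fully generic set of size 5 gives K ≈ 3.0000.

|A| = 5, |A + A| = 9, K = 9/5.


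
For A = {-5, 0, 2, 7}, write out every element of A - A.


A - A = {a - a' : a, a' ∈ A}.
Compute a - a' for each ordered pair (a, a'):
a = -5: -5--5=0, -5-0=-5, -5-2=-7, -5-7=-12
a = 0: 0--5=5, 0-0=0, 0-2=-2, 0-7=-7
a = 2: 2--5=7, 2-0=2, 2-2=0, 2-7=-5
a = 7: 7--5=12, 7-0=7, 7-2=5, 7-7=0
Collecting distinct values (and noting 0 appears from a-a):
A - A = {-12, -7, -5, -2, 0, 2, 5, 7, 12}
|A - A| = 9

A - A = {-12, -7, -5, -2, 0, 2, 5, 7, 12}


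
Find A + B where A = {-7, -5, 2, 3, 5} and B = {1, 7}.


A + B = {a + b : a ∈ A, b ∈ B}.
Enumerate all |A|·|B| = 5·2 = 10 pairs (a, b) and collect distinct sums.
a = -7: -7+1=-6, -7+7=0
a = -5: -5+1=-4, -5+7=2
a = 2: 2+1=3, 2+7=9
a = 3: 3+1=4, 3+7=10
a = 5: 5+1=6, 5+7=12
Collecting distinct sums: A + B = {-6, -4, 0, 2, 3, 4, 6, 9, 10, 12}
|A + B| = 10

A + B = {-6, -4, 0, 2, 3, 4, 6, 9, 10, 12}


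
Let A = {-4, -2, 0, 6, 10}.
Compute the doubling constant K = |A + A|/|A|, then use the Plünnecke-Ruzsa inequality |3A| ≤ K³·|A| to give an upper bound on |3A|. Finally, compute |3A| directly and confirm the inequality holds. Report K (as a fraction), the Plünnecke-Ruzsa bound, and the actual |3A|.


|A| = 5.
Step 1: Compute A + A by enumerating all 25 pairs.
A + A = {-8, -6, -4, -2, 0, 2, 4, 6, 8, 10, 12, 16, 20}, so |A + A| = 13.
Step 2: Doubling constant K = |A + A|/|A| = 13/5 = 13/5 ≈ 2.6000.
Step 3: Plünnecke-Ruzsa gives |3A| ≤ K³·|A| = (2.6000)³ · 5 ≈ 87.8800.
Step 4: Compute 3A = A + A + A directly by enumerating all triples (a,b,c) ∈ A³; |3A| = 20.
Step 5: Check 20 ≤ 87.8800? Yes ✓.

K = 13/5, Plünnecke-Ruzsa bound K³|A| ≈ 87.8800, |3A| = 20, inequality holds.


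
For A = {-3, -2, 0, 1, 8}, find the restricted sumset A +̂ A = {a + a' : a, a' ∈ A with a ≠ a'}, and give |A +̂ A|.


Restricted sumset: A +̂ A = {a + a' : a ∈ A, a' ∈ A, a ≠ a'}.
Equivalently, take A + A and drop any sum 2a that is achievable ONLY as a + a for a ∈ A (i.e. sums representable only with equal summands).
Enumerate pairs (a, a') with a < a' (symmetric, so each unordered pair gives one sum; this covers all a ≠ a'):
  -3 + -2 = -5
  -3 + 0 = -3
  -3 + 1 = -2
  -3 + 8 = 5
  -2 + 0 = -2
  -2 + 1 = -1
  -2 + 8 = 6
  0 + 1 = 1
  0 + 8 = 8
  1 + 8 = 9
Collected distinct sums: {-5, -3, -2, -1, 1, 5, 6, 8, 9}
|A +̂ A| = 9
(Reference bound: |A +̂ A| ≥ 2|A| - 3 for |A| ≥ 2, with |A| = 5 giving ≥ 7.)

|A +̂ A| = 9


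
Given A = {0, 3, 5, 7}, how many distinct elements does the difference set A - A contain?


A - A = {a - a' : a, a' ∈ A}; |A| = 4.
Bounds: 2|A|-1 ≤ |A - A| ≤ |A|² - |A| + 1, i.e. 7 ≤ |A - A| ≤ 13.
Note: 0 ∈ A - A always (from a - a). The set is symmetric: if d ∈ A - A then -d ∈ A - A.
Enumerate nonzero differences d = a - a' with a > a' (then include -d):
Positive differences: {2, 3, 4, 5, 7}
Full difference set: {0} ∪ (positive diffs) ∪ (negative diffs).
|A - A| = 1 + 2·5 = 11 (matches direct enumeration: 11).

|A - A| = 11


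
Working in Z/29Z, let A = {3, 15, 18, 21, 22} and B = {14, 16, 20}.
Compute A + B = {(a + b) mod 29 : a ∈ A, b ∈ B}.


Work in Z/29Z: reduce every sum a + b modulo 29.
Enumerate all 15 pairs:
a = 3: 3+14=17, 3+16=19, 3+20=23
a = 15: 15+14=0, 15+16=2, 15+20=6
a = 18: 18+14=3, 18+16=5, 18+20=9
a = 21: 21+14=6, 21+16=8, 21+20=12
a = 22: 22+14=7, 22+16=9, 22+20=13
Distinct residues collected: {0, 2, 3, 5, 6, 7, 8, 9, 12, 13, 17, 19, 23}
|A + B| = 13 (out of 29 total residues).

A + B = {0, 2, 3, 5, 6, 7, 8, 9, 12, 13, 17, 19, 23}


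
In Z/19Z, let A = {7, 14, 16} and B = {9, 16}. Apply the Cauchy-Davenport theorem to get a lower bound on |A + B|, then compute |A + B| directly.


Cauchy-Davenport: |A + B| ≥ min(p, |A| + |B| - 1) for A, B nonempty in Z/pZ.
|A| = 3, |B| = 2, p = 19.
CD lower bound = min(19, 3 + 2 - 1) = min(19, 4) = 4.
Compute A + B mod 19 directly:
a = 7: 7+9=16, 7+16=4
a = 14: 14+9=4, 14+16=11
a = 16: 16+9=6, 16+16=13
A + B = {4, 6, 11, 13, 16}, so |A + B| = 5.
Verify: 5 ≥ 4? Yes ✓.

CD lower bound = 4, actual |A + B| = 5.


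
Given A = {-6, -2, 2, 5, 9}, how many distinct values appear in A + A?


A + A = {a + a' : a, a' ∈ A}; |A| = 5.
General bounds: 2|A| - 1 ≤ |A + A| ≤ |A|(|A|+1)/2, i.e. 9 ≤ |A + A| ≤ 15.
Lower bound 2|A|-1 is attained iff A is an arithmetic progression.
Enumerate sums a + a' for a ≤ a' (symmetric, so this suffices):
a = -6: -6+-6=-12, -6+-2=-8, -6+2=-4, -6+5=-1, -6+9=3
a = -2: -2+-2=-4, -2+2=0, -2+5=3, -2+9=7
a = 2: 2+2=4, 2+5=7, 2+9=11
a = 5: 5+5=10, 5+9=14
a = 9: 9+9=18
Distinct sums: {-12, -8, -4, -1, 0, 3, 4, 7, 10, 11, 14, 18}
|A + A| = 12

|A + A| = 12


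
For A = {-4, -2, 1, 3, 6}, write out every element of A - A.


A - A = {a - a' : a, a' ∈ A}.
Compute a - a' for each ordered pair (a, a'):
a = -4: -4--4=0, -4--2=-2, -4-1=-5, -4-3=-7, -4-6=-10
a = -2: -2--4=2, -2--2=0, -2-1=-3, -2-3=-5, -2-6=-8
a = 1: 1--4=5, 1--2=3, 1-1=0, 1-3=-2, 1-6=-5
a = 3: 3--4=7, 3--2=5, 3-1=2, 3-3=0, 3-6=-3
a = 6: 6--4=10, 6--2=8, 6-1=5, 6-3=3, 6-6=0
Collecting distinct values (and noting 0 appears from a-a):
A - A = {-10, -8, -7, -5, -3, -2, 0, 2, 3, 5, 7, 8, 10}
|A - A| = 13

A - A = {-10, -8, -7, -5, -3, -2, 0, 2, 3, 5, 7, 8, 10}


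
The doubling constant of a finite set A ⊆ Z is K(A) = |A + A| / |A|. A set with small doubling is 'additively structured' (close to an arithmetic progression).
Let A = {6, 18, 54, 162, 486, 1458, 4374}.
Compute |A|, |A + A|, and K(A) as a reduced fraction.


|A| = 7.
Compute A + A by enumerating all 49 pairs.
A + A = {12, 24, 36, 60, 72, 108, 168, 180, 216, 324, 492, 504, 540, 648, 972, 1464, 1476, 1512, 1620, 1944, 2916, 4380, 4392, 4428, 4536, 4860, 5832, 8748}, so |A + A| = 28.
K = |A + A| / |A| = 28/7 = 4/1 ≈ 4.0000.
Reference: AP of size 7 gives K = 13/7 ≈ 1.8571; a fully generic set of size 7 gives K ≈ 4.0000.

|A| = 7, |A + A| = 28, K = 28/7 = 4/1.


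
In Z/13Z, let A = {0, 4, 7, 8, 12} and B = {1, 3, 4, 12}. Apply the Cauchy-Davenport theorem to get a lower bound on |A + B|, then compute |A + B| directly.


Cauchy-Davenport: |A + B| ≥ min(p, |A| + |B| - 1) for A, B nonempty in Z/pZ.
|A| = 5, |B| = 4, p = 13.
CD lower bound = min(13, 5 + 4 - 1) = min(13, 8) = 8.
Compute A + B mod 13 directly:
a = 0: 0+1=1, 0+3=3, 0+4=4, 0+12=12
a = 4: 4+1=5, 4+3=7, 4+4=8, 4+12=3
a = 7: 7+1=8, 7+3=10, 7+4=11, 7+12=6
a = 8: 8+1=9, 8+3=11, 8+4=12, 8+12=7
a = 12: 12+1=0, 12+3=2, 12+4=3, 12+12=11
A + B = {0, 1, 2, 3, 4, 5, 6, 7, 8, 9, 10, 11, 12}, so |A + B| = 13.
Verify: 13 ≥ 8? Yes ✓.

CD lower bound = 8, actual |A + B| = 13.


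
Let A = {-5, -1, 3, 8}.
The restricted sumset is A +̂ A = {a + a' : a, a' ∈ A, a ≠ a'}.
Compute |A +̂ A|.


Restricted sumset: A +̂ A = {a + a' : a ∈ A, a' ∈ A, a ≠ a'}.
Equivalently, take A + A and drop any sum 2a that is achievable ONLY as a + a for a ∈ A (i.e. sums representable only with equal summands).
Enumerate pairs (a, a') with a < a' (symmetric, so each unordered pair gives one sum; this covers all a ≠ a'):
  -5 + -1 = -6
  -5 + 3 = -2
  -5 + 8 = 3
  -1 + 3 = 2
  -1 + 8 = 7
  3 + 8 = 11
Collected distinct sums: {-6, -2, 2, 3, 7, 11}
|A +̂ A| = 6
(Reference bound: |A +̂ A| ≥ 2|A| - 3 for |A| ≥ 2, with |A| = 4 giving ≥ 5.)

|A +̂ A| = 6


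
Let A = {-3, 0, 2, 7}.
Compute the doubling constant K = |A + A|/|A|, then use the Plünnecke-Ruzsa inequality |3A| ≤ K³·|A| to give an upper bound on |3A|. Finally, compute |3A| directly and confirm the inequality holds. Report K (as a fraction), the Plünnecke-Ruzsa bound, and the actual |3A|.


|A| = 4.
Step 1: Compute A + A by enumerating all 16 pairs.
A + A = {-6, -3, -1, 0, 2, 4, 7, 9, 14}, so |A + A| = 9.
Step 2: Doubling constant K = |A + A|/|A| = 9/4 = 9/4 ≈ 2.2500.
Step 3: Plünnecke-Ruzsa gives |3A| ≤ K³·|A| = (2.2500)³ · 4 ≈ 45.5625.
Step 4: Compute 3A = A + A + A directly by enumerating all triples (a,b,c) ∈ A³; |3A| = 16.
Step 5: Check 16 ≤ 45.5625? Yes ✓.

K = 9/4, Plünnecke-Ruzsa bound K³|A| ≈ 45.5625, |3A| = 16, inequality holds.


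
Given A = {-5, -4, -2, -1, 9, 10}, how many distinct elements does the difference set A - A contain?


A - A = {a - a' : a, a' ∈ A}; |A| = 6.
Bounds: 2|A|-1 ≤ |A - A| ≤ |A|² - |A| + 1, i.e. 11 ≤ |A - A| ≤ 31.
Note: 0 ∈ A - A always (from a - a). The set is symmetric: if d ∈ A - A then -d ∈ A - A.
Enumerate nonzero differences d = a - a' with a > a' (then include -d):
Positive differences: {1, 2, 3, 4, 10, 11, 12, 13, 14, 15}
Full difference set: {0} ∪ (positive diffs) ∪ (negative diffs).
|A - A| = 1 + 2·10 = 21 (matches direct enumeration: 21).

|A - A| = 21


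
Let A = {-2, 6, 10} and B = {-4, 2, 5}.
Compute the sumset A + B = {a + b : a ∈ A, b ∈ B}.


A + B = {a + b : a ∈ A, b ∈ B}.
Enumerate all |A|·|B| = 3·3 = 9 pairs (a, b) and collect distinct sums.
a = -2: -2+-4=-6, -2+2=0, -2+5=3
a = 6: 6+-4=2, 6+2=8, 6+5=11
a = 10: 10+-4=6, 10+2=12, 10+5=15
Collecting distinct sums: A + B = {-6, 0, 2, 3, 6, 8, 11, 12, 15}
|A + B| = 9

A + B = {-6, 0, 2, 3, 6, 8, 11, 12, 15}


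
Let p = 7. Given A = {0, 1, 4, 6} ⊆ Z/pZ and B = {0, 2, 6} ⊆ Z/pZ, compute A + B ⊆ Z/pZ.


Work in Z/7Z: reduce every sum a + b modulo 7.
Enumerate all 12 pairs:
a = 0: 0+0=0, 0+2=2, 0+6=6
a = 1: 1+0=1, 1+2=3, 1+6=0
a = 4: 4+0=4, 4+2=6, 4+6=3
a = 6: 6+0=6, 6+2=1, 6+6=5
Distinct residues collected: {0, 1, 2, 3, 4, 5, 6}
|A + B| = 7 (out of 7 total residues).

A + B = {0, 1, 2, 3, 4, 5, 6}


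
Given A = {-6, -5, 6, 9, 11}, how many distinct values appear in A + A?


A + A = {a + a' : a, a' ∈ A}; |A| = 5.
General bounds: 2|A| - 1 ≤ |A + A| ≤ |A|(|A|+1)/2, i.e. 9 ≤ |A + A| ≤ 15.
Lower bound 2|A|-1 is attained iff A is an arithmetic progression.
Enumerate sums a + a' for a ≤ a' (symmetric, so this suffices):
a = -6: -6+-6=-12, -6+-5=-11, -6+6=0, -6+9=3, -6+11=5
a = -5: -5+-5=-10, -5+6=1, -5+9=4, -5+11=6
a = 6: 6+6=12, 6+9=15, 6+11=17
a = 9: 9+9=18, 9+11=20
a = 11: 11+11=22
Distinct sums: {-12, -11, -10, 0, 1, 3, 4, 5, 6, 12, 15, 17, 18, 20, 22}
|A + A| = 15

|A + A| = 15


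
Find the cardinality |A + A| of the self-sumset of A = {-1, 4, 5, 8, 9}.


A + A = {a + a' : a, a' ∈ A}; |A| = 5.
General bounds: 2|A| - 1 ≤ |A + A| ≤ |A|(|A|+1)/2, i.e. 9 ≤ |A + A| ≤ 15.
Lower bound 2|A|-1 is attained iff A is an arithmetic progression.
Enumerate sums a + a' for a ≤ a' (symmetric, so this suffices):
a = -1: -1+-1=-2, -1+4=3, -1+5=4, -1+8=7, -1+9=8
a = 4: 4+4=8, 4+5=9, 4+8=12, 4+9=13
a = 5: 5+5=10, 5+8=13, 5+9=14
a = 8: 8+8=16, 8+9=17
a = 9: 9+9=18
Distinct sums: {-2, 3, 4, 7, 8, 9, 10, 12, 13, 14, 16, 17, 18}
|A + A| = 13

|A + A| = 13


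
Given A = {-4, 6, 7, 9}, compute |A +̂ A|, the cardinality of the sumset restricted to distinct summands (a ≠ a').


Restricted sumset: A +̂ A = {a + a' : a ∈ A, a' ∈ A, a ≠ a'}.
Equivalently, take A + A and drop any sum 2a that is achievable ONLY as a + a for a ∈ A (i.e. sums representable only with equal summands).
Enumerate pairs (a, a') with a < a' (symmetric, so each unordered pair gives one sum; this covers all a ≠ a'):
  -4 + 6 = 2
  -4 + 7 = 3
  -4 + 9 = 5
  6 + 7 = 13
  6 + 9 = 15
  7 + 9 = 16
Collected distinct sums: {2, 3, 5, 13, 15, 16}
|A +̂ A| = 6
(Reference bound: |A +̂ A| ≥ 2|A| - 3 for |A| ≥ 2, with |A| = 4 giving ≥ 5.)

|A +̂ A| = 6


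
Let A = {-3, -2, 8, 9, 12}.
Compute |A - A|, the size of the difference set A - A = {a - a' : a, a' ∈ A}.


A - A = {a - a' : a, a' ∈ A}; |A| = 5.
Bounds: 2|A|-1 ≤ |A - A| ≤ |A|² - |A| + 1, i.e. 9 ≤ |A - A| ≤ 21.
Note: 0 ∈ A - A always (from a - a). The set is symmetric: if d ∈ A - A then -d ∈ A - A.
Enumerate nonzero differences d = a - a' with a > a' (then include -d):
Positive differences: {1, 3, 4, 10, 11, 12, 14, 15}
Full difference set: {0} ∪ (positive diffs) ∪ (negative diffs).
|A - A| = 1 + 2·8 = 17 (matches direct enumeration: 17).

|A - A| = 17


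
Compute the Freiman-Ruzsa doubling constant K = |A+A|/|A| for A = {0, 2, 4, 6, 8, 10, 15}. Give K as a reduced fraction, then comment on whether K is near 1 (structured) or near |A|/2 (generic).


|A| = 7.
Compute A + A by enumerating all 49 pairs.
A + A = {0, 2, 4, 6, 8, 10, 12, 14, 15, 16, 17, 18, 19, 20, 21, 23, 25, 30}, so |A + A| = 18.
K = |A + A| / |A| = 18/7 (already in lowest terms) ≈ 2.5714.
Reference: AP of size 7 gives K = 13/7 ≈ 1.8571; a fully generic set of size 7 gives K ≈ 4.0000.

|A| = 7, |A + A| = 18, K = 18/7.


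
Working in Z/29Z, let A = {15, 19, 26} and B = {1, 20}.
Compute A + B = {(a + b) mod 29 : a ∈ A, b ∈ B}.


Work in Z/29Z: reduce every sum a + b modulo 29.
Enumerate all 6 pairs:
a = 15: 15+1=16, 15+20=6
a = 19: 19+1=20, 19+20=10
a = 26: 26+1=27, 26+20=17
Distinct residues collected: {6, 10, 16, 17, 20, 27}
|A + B| = 6 (out of 29 total residues).

A + B = {6, 10, 16, 17, 20, 27}


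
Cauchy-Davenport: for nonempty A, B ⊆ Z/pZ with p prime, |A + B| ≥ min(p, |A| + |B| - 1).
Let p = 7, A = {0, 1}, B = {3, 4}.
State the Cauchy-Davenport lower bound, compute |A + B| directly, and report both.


Cauchy-Davenport: |A + B| ≥ min(p, |A| + |B| - 1) for A, B nonempty in Z/pZ.
|A| = 2, |B| = 2, p = 7.
CD lower bound = min(7, 2 + 2 - 1) = min(7, 3) = 3.
Compute A + B mod 7 directly:
a = 0: 0+3=3, 0+4=4
a = 1: 1+3=4, 1+4=5
A + B = {3, 4, 5}, so |A + B| = 3.
Verify: 3 ≥ 3? Yes ✓.

CD lower bound = 3, actual |A + B| = 3.


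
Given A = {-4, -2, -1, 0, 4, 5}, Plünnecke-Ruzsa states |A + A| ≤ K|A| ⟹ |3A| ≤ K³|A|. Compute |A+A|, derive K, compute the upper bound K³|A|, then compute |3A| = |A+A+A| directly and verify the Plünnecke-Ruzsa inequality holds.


|A| = 6.
Step 1: Compute A + A by enumerating all 36 pairs.
A + A = {-8, -6, -5, -4, -3, -2, -1, 0, 1, 2, 3, 4, 5, 8, 9, 10}, so |A + A| = 16.
Step 2: Doubling constant K = |A + A|/|A| = 16/6 = 16/6 ≈ 2.6667.
Step 3: Plünnecke-Ruzsa gives |3A| ≤ K³·|A| = (2.6667)³ · 6 ≈ 113.7778.
Step 4: Compute 3A = A + A + A directly by enumerating all triples (a,b,c) ∈ A³; |3A| = 26.
Step 5: Check 26 ≤ 113.7778? Yes ✓.

K = 16/6, Plünnecke-Ruzsa bound K³|A| ≈ 113.7778, |3A| = 26, inequality holds.


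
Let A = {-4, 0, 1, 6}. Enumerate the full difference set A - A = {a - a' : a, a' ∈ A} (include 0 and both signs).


A - A = {a - a' : a, a' ∈ A}.
Compute a - a' for each ordered pair (a, a'):
a = -4: -4--4=0, -4-0=-4, -4-1=-5, -4-6=-10
a = 0: 0--4=4, 0-0=0, 0-1=-1, 0-6=-6
a = 1: 1--4=5, 1-0=1, 1-1=0, 1-6=-5
a = 6: 6--4=10, 6-0=6, 6-1=5, 6-6=0
Collecting distinct values (and noting 0 appears from a-a):
A - A = {-10, -6, -5, -4, -1, 0, 1, 4, 5, 6, 10}
|A - A| = 11

A - A = {-10, -6, -5, -4, -1, 0, 1, 4, 5, 6, 10}


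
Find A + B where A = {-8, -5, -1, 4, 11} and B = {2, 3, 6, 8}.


A + B = {a + b : a ∈ A, b ∈ B}.
Enumerate all |A|·|B| = 5·4 = 20 pairs (a, b) and collect distinct sums.
a = -8: -8+2=-6, -8+3=-5, -8+6=-2, -8+8=0
a = -5: -5+2=-3, -5+3=-2, -5+6=1, -5+8=3
a = -1: -1+2=1, -1+3=2, -1+6=5, -1+8=7
a = 4: 4+2=6, 4+3=7, 4+6=10, 4+8=12
a = 11: 11+2=13, 11+3=14, 11+6=17, 11+8=19
Collecting distinct sums: A + B = {-6, -5, -3, -2, 0, 1, 2, 3, 5, 6, 7, 10, 12, 13, 14, 17, 19}
|A + B| = 17

A + B = {-6, -5, -3, -2, 0, 1, 2, 3, 5, 6, 7, 10, 12, 13, 14, 17, 19}


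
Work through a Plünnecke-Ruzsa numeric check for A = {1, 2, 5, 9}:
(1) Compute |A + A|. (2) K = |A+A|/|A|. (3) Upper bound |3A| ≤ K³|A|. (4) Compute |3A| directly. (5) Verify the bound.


|A| = 4.
Step 1: Compute A + A by enumerating all 16 pairs.
A + A = {2, 3, 4, 6, 7, 10, 11, 14, 18}, so |A + A| = 9.
Step 2: Doubling constant K = |A + A|/|A| = 9/4 = 9/4 ≈ 2.2500.
Step 3: Plünnecke-Ruzsa gives |3A| ≤ K³·|A| = (2.2500)³ · 4 ≈ 45.5625.
Step 4: Compute 3A = A + A + A directly by enumerating all triples (a,b,c) ∈ A³; |3A| = 16.
Step 5: Check 16 ≤ 45.5625? Yes ✓.

K = 9/4, Plünnecke-Ruzsa bound K³|A| ≈ 45.5625, |3A| = 16, inequality holds.


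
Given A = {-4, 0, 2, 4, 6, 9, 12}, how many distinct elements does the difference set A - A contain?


A - A = {a - a' : a, a' ∈ A}; |A| = 7.
Bounds: 2|A|-1 ≤ |A - A| ≤ |A|² - |A| + 1, i.e. 13 ≤ |A - A| ≤ 43.
Note: 0 ∈ A - A always (from a - a). The set is symmetric: if d ∈ A - A then -d ∈ A - A.
Enumerate nonzero differences d = a - a' with a > a' (then include -d):
Positive differences: {2, 3, 4, 5, 6, 7, 8, 9, 10, 12, 13, 16}
Full difference set: {0} ∪ (positive diffs) ∪ (negative diffs).
|A - A| = 1 + 2·12 = 25 (matches direct enumeration: 25).

|A - A| = 25


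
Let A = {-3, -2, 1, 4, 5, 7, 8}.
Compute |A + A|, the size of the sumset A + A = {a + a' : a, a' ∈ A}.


A + A = {a + a' : a, a' ∈ A}; |A| = 7.
General bounds: 2|A| - 1 ≤ |A + A| ≤ |A|(|A|+1)/2, i.e. 13 ≤ |A + A| ≤ 28.
Lower bound 2|A|-1 is attained iff A is an arithmetic progression.
Enumerate sums a + a' for a ≤ a' (symmetric, so this suffices):
a = -3: -3+-3=-6, -3+-2=-5, -3+1=-2, -3+4=1, -3+5=2, -3+7=4, -3+8=5
a = -2: -2+-2=-4, -2+1=-1, -2+4=2, -2+5=3, -2+7=5, -2+8=6
a = 1: 1+1=2, 1+4=5, 1+5=6, 1+7=8, 1+8=9
a = 4: 4+4=8, 4+5=9, 4+7=11, 4+8=12
a = 5: 5+5=10, 5+7=12, 5+8=13
a = 7: 7+7=14, 7+8=15
a = 8: 8+8=16
Distinct sums: {-6, -5, -4, -2, -1, 1, 2, 3, 4, 5, 6, 8, 9, 10, 11, 12, 13, 14, 15, 16}
|A + A| = 20

|A + A| = 20


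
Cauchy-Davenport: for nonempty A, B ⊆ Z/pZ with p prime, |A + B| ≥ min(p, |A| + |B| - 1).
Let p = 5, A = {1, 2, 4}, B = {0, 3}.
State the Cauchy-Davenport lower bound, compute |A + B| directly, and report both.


Cauchy-Davenport: |A + B| ≥ min(p, |A| + |B| - 1) for A, B nonempty in Z/pZ.
|A| = 3, |B| = 2, p = 5.
CD lower bound = min(5, 3 + 2 - 1) = min(5, 4) = 4.
Compute A + B mod 5 directly:
a = 1: 1+0=1, 1+3=4
a = 2: 2+0=2, 2+3=0
a = 4: 4+0=4, 4+3=2
A + B = {0, 1, 2, 4}, so |A + B| = 4.
Verify: 4 ≥ 4? Yes ✓.

CD lower bound = 4, actual |A + B| = 4.


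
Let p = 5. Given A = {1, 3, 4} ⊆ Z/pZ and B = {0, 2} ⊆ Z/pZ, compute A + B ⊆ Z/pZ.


Work in Z/5Z: reduce every sum a + b modulo 5.
Enumerate all 6 pairs:
a = 1: 1+0=1, 1+2=3
a = 3: 3+0=3, 3+2=0
a = 4: 4+0=4, 4+2=1
Distinct residues collected: {0, 1, 3, 4}
|A + B| = 4 (out of 5 total residues).

A + B = {0, 1, 3, 4}


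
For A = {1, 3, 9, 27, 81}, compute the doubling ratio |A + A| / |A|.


|A| = 5.
Compute A + A by enumerating all 25 pairs.
A + A = {2, 4, 6, 10, 12, 18, 28, 30, 36, 54, 82, 84, 90, 108, 162}, so |A + A| = 15.
K = |A + A| / |A| = 15/5 = 3/1 ≈ 3.0000.
Reference: AP of size 5 gives K = 9/5 ≈ 1.8000; a fully generic set of size 5 gives K ≈ 3.0000.

|A| = 5, |A + A| = 15, K = 15/5 = 3/1.


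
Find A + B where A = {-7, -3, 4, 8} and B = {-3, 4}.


A + B = {a + b : a ∈ A, b ∈ B}.
Enumerate all |A|·|B| = 4·2 = 8 pairs (a, b) and collect distinct sums.
a = -7: -7+-3=-10, -7+4=-3
a = -3: -3+-3=-6, -3+4=1
a = 4: 4+-3=1, 4+4=8
a = 8: 8+-3=5, 8+4=12
Collecting distinct sums: A + B = {-10, -6, -3, 1, 5, 8, 12}
|A + B| = 7

A + B = {-10, -6, -3, 1, 5, 8, 12}


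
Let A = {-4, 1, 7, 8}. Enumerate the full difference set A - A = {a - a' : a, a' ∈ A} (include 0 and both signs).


A - A = {a - a' : a, a' ∈ A}.
Compute a - a' for each ordered pair (a, a'):
a = -4: -4--4=0, -4-1=-5, -4-7=-11, -4-8=-12
a = 1: 1--4=5, 1-1=0, 1-7=-6, 1-8=-7
a = 7: 7--4=11, 7-1=6, 7-7=0, 7-8=-1
a = 8: 8--4=12, 8-1=7, 8-7=1, 8-8=0
Collecting distinct values (and noting 0 appears from a-a):
A - A = {-12, -11, -7, -6, -5, -1, 0, 1, 5, 6, 7, 11, 12}
|A - A| = 13

A - A = {-12, -11, -7, -6, -5, -1, 0, 1, 5, 6, 7, 11, 12}


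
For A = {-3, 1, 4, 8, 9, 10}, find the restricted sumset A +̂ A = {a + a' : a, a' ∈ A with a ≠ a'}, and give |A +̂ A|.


Restricted sumset: A +̂ A = {a + a' : a ∈ A, a' ∈ A, a ≠ a'}.
Equivalently, take A + A and drop any sum 2a that is achievable ONLY as a + a for a ∈ A (i.e. sums representable only with equal summands).
Enumerate pairs (a, a') with a < a' (symmetric, so each unordered pair gives one sum; this covers all a ≠ a'):
  -3 + 1 = -2
  -3 + 4 = 1
  -3 + 8 = 5
  -3 + 9 = 6
  -3 + 10 = 7
  1 + 4 = 5
  1 + 8 = 9
  1 + 9 = 10
  1 + 10 = 11
  4 + 8 = 12
  4 + 9 = 13
  4 + 10 = 14
  8 + 9 = 17
  8 + 10 = 18
  9 + 10 = 19
Collected distinct sums: {-2, 1, 5, 6, 7, 9, 10, 11, 12, 13, 14, 17, 18, 19}
|A +̂ A| = 14
(Reference bound: |A +̂ A| ≥ 2|A| - 3 for |A| ≥ 2, with |A| = 6 giving ≥ 9.)

|A +̂ A| = 14


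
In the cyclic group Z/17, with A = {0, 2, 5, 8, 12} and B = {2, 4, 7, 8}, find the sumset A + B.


Work in Z/17Z: reduce every sum a + b modulo 17.
Enumerate all 20 pairs:
a = 0: 0+2=2, 0+4=4, 0+7=7, 0+8=8
a = 2: 2+2=4, 2+4=6, 2+7=9, 2+8=10
a = 5: 5+2=7, 5+4=9, 5+7=12, 5+8=13
a = 8: 8+2=10, 8+4=12, 8+7=15, 8+8=16
a = 12: 12+2=14, 12+4=16, 12+7=2, 12+8=3
Distinct residues collected: {2, 3, 4, 6, 7, 8, 9, 10, 12, 13, 14, 15, 16}
|A + B| = 13 (out of 17 total residues).

A + B = {2, 3, 4, 6, 7, 8, 9, 10, 12, 13, 14, 15, 16}


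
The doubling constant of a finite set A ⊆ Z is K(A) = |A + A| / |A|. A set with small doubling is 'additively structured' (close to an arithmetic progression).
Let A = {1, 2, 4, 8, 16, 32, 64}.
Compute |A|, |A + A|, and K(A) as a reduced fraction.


|A| = 7.
Compute A + A by enumerating all 49 pairs.
A + A = {2, 3, 4, 5, 6, 8, 9, 10, 12, 16, 17, 18, 20, 24, 32, 33, 34, 36, 40, 48, 64, 65, 66, 68, 72, 80, 96, 128}, so |A + A| = 28.
K = |A + A| / |A| = 28/7 = 4/1 ≈ 4.0000.
Reference: AP of size 7 gives K = 13/7 ≈ 1.8571; a fully generic set of size 7 gives K ≈ 4.0000.

|A| = 7, |A + A| = 28, K = 28/7 = 4/1.


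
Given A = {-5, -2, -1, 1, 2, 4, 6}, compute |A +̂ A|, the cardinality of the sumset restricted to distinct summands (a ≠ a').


Restricted sumset: A +̂ A = {a + a' : a ∈ A, a' ∈ A, a ≠ a'}.
Equivalently, take A + A and drop any sum 2a that is achievable ONLY as a + a for a ∈ A (i.e. sums representable only with equal summands).
Enumerate pairs (a, a') with a < a' (symmetric, so each unordered pair gives one sum; this covers all a ≠ a'):
  -5 + -2 = -7
  -5 + -1 = -6
  -5 + 1 = -4
  -5 + 2 = -3
  -5 + 4 = -1
  -5 + 6 = 1
  -2 + -1 = -3
  -2 + 1 = -1
  -2 + 2 = 0
  -2 + 4 = 2
  -2 + 6 = 4
  -1 + 1 = 0
  -1 + 2 = 1
  -1 + 4 = 3
  -1 + 6 = 5
  1 + 2 = 3
  1 + 4 = 5
  1 + 6 = 7
  2 + 4 = 6
  2 + 6 = 8
  4 + 6 = 10
Collected distinct sums: {-7, -6, -4, -3, -1, 0, 1, 2, 3, 4, 5, 6, 7, 8, 10}
|A +̂ A| = 15
(Reference bound: |A +̂ A| ≥ 2|A| - 3 for |A| ≥ 2, with |A| = 7 giving ≥ 11.)

|A +̂ A| = 15


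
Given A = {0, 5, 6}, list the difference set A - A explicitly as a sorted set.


A - A = {a - a' : a, a' ∈ A}.
Compute a - a' for each ordered pair (a, a'):
a = 0: 0-0=0, 0-5=-5, 0-6=-6
a = 5: 5-0=5, 5-5=0, 5-6=-1
a = 6: 6-0=6, 6-5=1, 6-6=0
Collecting distinct values (and noting 0 appears from a-a):
A - A = {-6, -5, -1, 0, 1, 5, 6}
|A - A| = 7

A - A = {-6, -5, -1, 0, 1, 5, 6}


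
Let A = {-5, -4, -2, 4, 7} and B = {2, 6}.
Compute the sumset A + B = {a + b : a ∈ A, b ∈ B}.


A + B = {a + b : a ∈ A, b ∈ B}.
Enumerate all |A|·|B| = 5·2 = 10 pairs (a, b) and collect distinct sums.
a = -5: -5+2=-3, -5+6=1
a = -4: -4+2=-2, -4+6=2
a = -2: -2+2=0, -2+6=4
a = 4: 4+2=6, 4+6=10
a = 7: 7+2=9, 7+6=13
Collecting distinct sums: A + B = {-3, -2, 0, 1, 2, 4, 6, 9, 10, 13}
|A + B| = 10

A + B = {-3, -2, 0, 1, 2, 4, 6, 9, 10, 13}


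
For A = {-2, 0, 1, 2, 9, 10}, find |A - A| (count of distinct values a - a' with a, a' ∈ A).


A - A = {a - a' : a, a' ∈ A}; |A| = 6.
Bounds: 2|A|-1 ≤ |A - A| ≤ |A|² - |A| + 1, i.e. 11 ≤ |A - A| ≤ 31.
Note: 0 ∈ A - A always (from a - a). The set is symmetric: if d ∈ A - A then -d ∈ A - A.
Enumerate nonzero differences d = a - a' with a > a' (then include -d):
Positive differences: {1, 2, 3, 4, 7, 8, 9, 10, 11, 12}
Full difference set: {0} ∪ (positive diffs) ∪ (negative diffs).
|A - A| = 1 + 2·10 = 21 (matches direct enumeration: 21).

|A - A| = 21


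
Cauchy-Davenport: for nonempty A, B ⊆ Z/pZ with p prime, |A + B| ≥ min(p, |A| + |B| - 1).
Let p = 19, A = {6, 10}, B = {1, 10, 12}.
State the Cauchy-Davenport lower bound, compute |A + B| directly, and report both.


Cauchy-Davenport: |A + B| ≥ min(p, |A| + |B| - 1) for A, B nonempty in Z/pZ.
|A| = 2, |B| = 3, p = 19.
CD lower bound = min(19, 2 + 3 - 1) = min(19, 4) = 4.
Compute A + B mod 19 directly:
a = 6: 6+1=7, 6+10=16, 6+12=18
a = 10: 10+1=11, 10+10=1, 10+12=3
A + B = {1, 3, 7, 11, 16, 18}, so |A + B| = 6.
Verify: 6 ≥ 4? Yes ✓.

CD lower bound = 4, actual |A + B| = 6.


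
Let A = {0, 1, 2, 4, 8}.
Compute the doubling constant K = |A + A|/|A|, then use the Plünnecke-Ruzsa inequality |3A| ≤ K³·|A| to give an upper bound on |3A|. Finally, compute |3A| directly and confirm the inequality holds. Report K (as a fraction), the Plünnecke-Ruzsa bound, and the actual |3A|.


|A| = 5.
Step 1: Compute A + A by enumerating all 25 pairs.
A + A = {0, 1, 2, 3, 4, 5, 6, 8, 9, 10, 12, 16}, so |A + A| = 12.
Step 2: Doubling constant K = |A + A|/|A| = 12/5 = 12/5 ≈ 2.4000.
Step 3: Plünnecke-Ruzsa gives |3A| ≤ K³·|A| = (2.4000)³ · 5 ≈ 69.1200.
Step 4: Compute 3A = A + A + A directly by enumerating all triples (a,b,c) ∈ A³; |3A| = 20.
Step 5: Check 20 ≤ 69.1200? Yes ✓.

K = 12/5, Plünnecke-Ruzsa bound K³|A| ≈ 69.1200, |3A| = 20, inequality holds.


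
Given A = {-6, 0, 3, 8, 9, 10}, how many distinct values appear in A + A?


A + A = {a + a' : a, a' ∈ A}; |A| = 6.
General bounds: 2|A| - 1 ≤ |A + A| ≤ |A|(|A|+1)/2, i.e. 11 ≤ |A + A| ≤ 21.
Lower bound 2|A|-1 is attained iff A is an arithmetic progression.
Enumerate sums a + a' for a ≤ a' (symmetric, so this suffices):
a = -6: -6+-6=-12, -6+0=-6, -6+3=-3, -6+8=2, -6+9=3, -6+10=4
a = 0: 0+0=0, 0+3=3, 0+8=8, 0+9=9, 0+10=10
a = 3: 3+3=6, 3+8=11, 3+9=12, 3+10=13
a = 8: 8+8=16, 8+9=17, 8+10=18
a = 9: 9+9=18, 9+10=19
a = 10: 10+10=20
Distinct sums: {-12, -6, -3, 0, 2, 3, 4, 6, 8, 9, 10, 11, 12, 13, 16, 17, 18, 19, 20}
|A + A| = 19

|A + A| = 19


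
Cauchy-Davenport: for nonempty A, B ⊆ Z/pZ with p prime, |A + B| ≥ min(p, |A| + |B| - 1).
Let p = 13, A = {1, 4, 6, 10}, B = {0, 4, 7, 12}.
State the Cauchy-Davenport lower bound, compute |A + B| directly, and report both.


Cauchy-Davenport: |A + B| ≥ min(p, |A| + |B| - 1) for A, B nonempty in Z/pZ.
|A| = 4, |B| = 4, p = 13.
CD lower bound = min(13, 4 + 4 - 1) = min(13, 7) = 7.
Compute A + B mod 13 directly:
a = 1: 1+0=1, 1+4=5, 1+7=8, 1+12=0
a = 4: 4+0=4, 4+4=8, 4+7=11, 4+12=3
a = 6: 6+0=6, 6+4=10, 6+7=0, 6+12=5
a = 10: 10+0=10, 10+4=1, 10+7=4, 10+12=9
A + B = {0, 1, 3, 4, 5, 6, 8, 9, 10, 11}, so |A + B| = 10.
Verify: 10 ≥ 7? Yes ✓.

CD lower bound = 7, actual |A + B| = 10.


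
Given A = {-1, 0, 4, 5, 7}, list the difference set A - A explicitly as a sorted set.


A - A = {a - a' : a, a' ∈ A}.
Compute a - a' for each ordered pair (a, a'):
a = -1: -1--1=0, -1-0=-1, -1-4=-5, -1-5=-6, -1-7=-8
a = 0: 0--1=1, 0-0=0, 0-4=-4, 0-5=-5, 0-7=-7
a = 4: 4--1=5, 4-0=4, 4-4=0, 4-5=-1, 4-7=-3
a = 5: 5--1=6, 5-0=5, 5-4=1, 5-5=0, 5-7=-2
a = 7: 7--1=8, 7-0=7, 7-4=3, 7-5=2, 7-7=0
Collecting distinct values (and noting 0 appears from a-a):
A - A = {-8, -7, -6, -5, -4, -3, -2, -1, 0, 1, 2, 3, 4, 5, 6, 7, 8}
|A - A| = 17

A - A = {-8, -7, -6, -5, -4, -3, -2, -1, 0, 1, 2, 3, 4, 5, 6, 7, 8}


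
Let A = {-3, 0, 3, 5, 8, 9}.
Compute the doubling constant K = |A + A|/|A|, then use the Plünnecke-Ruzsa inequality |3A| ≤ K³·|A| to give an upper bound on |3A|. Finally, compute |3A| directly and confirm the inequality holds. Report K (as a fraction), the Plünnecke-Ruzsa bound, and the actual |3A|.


|A| = 6.
Step 1: Compute A + A by enumerating all 36 pairs.
A + A = {-6, -3, 0, 2, 3, 5, 6, 8, 9, 10, 11, 12, 13, 14, 16, 17, 18}, so |A + A| = 17.
Step 2: Doubling constant K = |A + A|/|A| = 17/6 = 17/6 ≈ 2.8333.
Step 3: Plünnecke-Ruzsa gives |3A| ≤ K³·|A| = (2.8333)³ · 6 ≈ 136.4722.
Step 4: Compute 3A = A + A + A directly by enumerating all triples (a,b,c) ∈ A³; |3A| = 30.
Step 5: Check 30 ≤ 136.4722? Yes ✓.

K = 17/6, Plünnecke-Ruzsa bound K³|A| ≈ 136.4722, |3A| = 30, inequality holds.


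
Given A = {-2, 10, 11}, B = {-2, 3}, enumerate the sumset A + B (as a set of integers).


A + B = {a + b : a ∈ A, b ∈ B}.
Enumerate all |A|·|B| = 3·2 = 6 pairs (a, b) and collect distinct sums.
a = -2: -2+-2=-4, -2+3=1
a = 10: 10+-2=8, 10+3=13
a = 11: 11+-2=9, 11+3=14
Collecting distinct sums: A + B = {-4, 1, 8, 9, 13, 14}
|A + B| = 6

A + B = {-4, 1, 8, 9, 13, 14}


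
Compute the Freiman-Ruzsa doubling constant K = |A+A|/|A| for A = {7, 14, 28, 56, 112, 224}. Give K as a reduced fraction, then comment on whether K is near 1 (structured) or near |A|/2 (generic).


|A| = 6.
Compute A + A by enumerating all 36 pairs.
A + A = {14, 21, 28, 35, 42, 56, 63, 70, 84, 112, 119, 126, 140, 168, 224, 231, 238, 252, 280, 336, 448}, so |A + A| = 21.
K = |A + A| / |A| = 21/6 = 7/2 ≈ 3.5000.
Reference: AP of size 6 gives K = 11/6 ≈ 1.8333; a fully generic set of size 6 gives K ≈ 3.5000.

|A| = 6, |A + A| = 21, K = 21/6 = 7/2.


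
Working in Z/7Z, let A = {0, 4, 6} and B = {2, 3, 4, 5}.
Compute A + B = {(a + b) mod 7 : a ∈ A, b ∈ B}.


Work in Z/7Z: reduce every sum a + b modulo 7.
Enumerate all 12 pairs:
a = 0: 0+2=2, 0+3=3, 0+4=4, 0+5=5
a = 4: 4+2=6, 4+3=0, 4+4=1, 4+5=2
a = 6: 6+2=1, 6+3=2, 6+4=3, 6+5=4
Distinct residues collected: {0, 1, 2, 3, 4, 5, 6}
|A + B| = 7 (out of 7 total residues).

A + B = {0, 1, 2, 3, 4, 5, 6}


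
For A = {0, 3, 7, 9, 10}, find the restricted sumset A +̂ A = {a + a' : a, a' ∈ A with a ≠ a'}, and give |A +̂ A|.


Restricted sumset: A +̂ A = {a + a' : a ∈ A, a' ∈ A, a ≠ a'}.
Equivalently, take A + A and drop any sum 2a that is achievable ONLY as a + a for a ∈ A (i.e. sums representable only with equal summands).
Enumerate pairs (a, a') with a < a' (symmetric, so each unordered pair gives one sum; this covers all a ≠ a'):
  0 + 3 = 3
  0 + 7 = 7
  0 + 9 = 9
  0 + 10 = 10
  3 + 7 = 10
  3 + 9 = 12
  3 + 10 = 13
  7 + 9 = 16
  7 + 10 = 17
  9 + 10 = 19
Collected distinct sums: {3, 7, 9, 10, 12, 13, 16, 17, 19}
|A +̂ A| = 9
(Reference bound: |A +̂ A| ≥ 2|A| - 3 for |A| ≥ 2, with |A| = 5 giving ≥ 7.)

|A +̂ A| = 9


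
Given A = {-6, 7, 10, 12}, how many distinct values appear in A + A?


A + A = {a + a' : a, a' ∈ A}; |A| = 4.
General bounds: 2|A| - 1 ≤ |A + A| ≤ |A|(|A|+1)/2, i.e. 7 ≤ |A + A| ≤ 10.
Lower bound 2|A|-1 is attained iff A is an arithmetic progression.
Enumerate sums a + a' for a ≤ a' (symmetric, so this suffices):
a = -6: -6+-6=-12, -6+7=1, -6+10=4, -6+12=6
a = 7: 7+7=14, 7+10=17, 7+12=19
a = 10: 10+10=20, 10+12=22
a = 12: 12+12=24
Distinct sums: {-12, 1, 4, 6, 14, 17, 19, 20, 22, 24}
|A + A| = 10

|A + A| = 10


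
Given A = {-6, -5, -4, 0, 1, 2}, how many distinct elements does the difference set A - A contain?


A - A = {a - a' : a, a' ∈ A}; |A| = 6.
Bounds: 2|A|-1 ≤ |A - A| ≤ |A|² - |A| + 1, i.e. 11 ≤ |A - A| ≤ 31.
Note: 0 ∈ A - A always (from a - a). The set is symmetric: if d ∈ A - A then -d ∈ A - A.
Enumerate nonzero differences d = a - a' with a > a' (then include -d):
Positive differences: {1, 2, 4, 5, 6, 7, 8}
Full difference set: {0} ∪ (positive diffs) ∪ (negative diffs).
|A - A| = 1 + 2·7 = 15 (matches direct enumeration: 15).

|A - A| = 15


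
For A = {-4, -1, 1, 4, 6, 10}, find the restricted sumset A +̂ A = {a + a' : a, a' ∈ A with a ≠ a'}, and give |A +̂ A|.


Restricted sumset: A +̂ A = {a + a' : a ∈ A, a' ∈ A, a ≠ a'}.
Equivalently, take A + A and drop any sum 2a that is achievable ONLY as a + a for a ∈ A (i.e. sums representable only with equal summands).
Enumerate pairs (a, a') with a < a' (symmetric, so each unordered pair gives one sum; this covers all a ≠ a'):
  -4 + -1 = -5
  -4 + 1 = -3
  -4 + 4 = 0
  -4 + 6 = 2
  -4 + 10 = 6
  -1 + 1 = 0
  -1 + 4 = 3
  -1 + 6 = 5
  -1 + 10 = 9
  1 + 4 = 5
  1 + 6 = 7
  1 + 10 = 11
  4 + 6 = 10
  4 + 10 = 14
  6 + 10 = 16
Collected distinct sums: {-5, -3, 0, 2, 3, 5, 6, 7, 9, 10, 11, 14, 16}
|A +̂ A| = 13
(Reference bound: |A +̂ A| ≥ 2|A| - 3 for |A| ≥ 2, with |A| = 6 giving ≥ 9.)

|A +̂ A| = 13


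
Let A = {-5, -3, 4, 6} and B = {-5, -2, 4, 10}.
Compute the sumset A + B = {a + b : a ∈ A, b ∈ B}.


A + B = {a + b : a ∈ A, b ∈ B}.
Enumerate all |A|·|B| = 4·4 = 16 pairs (a, b) and collect distinct sums.
a = -5: -5+-5=-10, -5+-2=-7, -5+4=-1, -5+10=5
a = -3: -3+-5=-8, -3+-2=-5, -3+4=1, -3+10=7
a = 4: 4+-5=-1, 4+-2=2, 4+4=8, 4+10=14
a = 6: 6+-5=1, 6+-2=4, 6+4=10, 6+10=16
Collecting distinct sums: A + B = {-10, -8, -7, -5, -1, 1, 2, 4, 5, 7, 8, 10, 14, 16}
|A + B| = 14

A + B = {-10, -8, -7, -5, -1, 1, 2, 4, 5, 7, 8, 10, 14, 16}


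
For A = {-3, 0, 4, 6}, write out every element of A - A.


A - A = {a - a' : a, a' ∈ A}.
Compute a - a' for each ordered pair (a, a'):
a = -3: -3--3=0, -3-0=-3, -3-4=-7, -3-6=-9
a = 0: 0--3=3, 0-0=0, 0-4=-4, 0-6=-6
a = 4: 4--3=7, 4-0=4, 4-4=0, 4-6=-2
a = 6: 6--3=9, 6-0=6, 6-4=2, 6-6=0
Collecting distinct values (and noting 0 appears from a-a):
A - A = {-9, -7, -6, -4, -3, -2, 0, 2, 3, 4, 6, 7, 9}
|A - A| = 13

A - A = {-9, -7, -6, -4, -3, -2, 0, 2, 3, 4, 6, 7, 9}


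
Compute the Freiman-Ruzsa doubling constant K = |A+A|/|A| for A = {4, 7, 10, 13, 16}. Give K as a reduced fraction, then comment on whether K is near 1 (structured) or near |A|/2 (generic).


|A| = 5.
Compute A + A by enumerating all 25 pairs.
A + A = {8, 11, 14, 17, 20, 23, 26, 29, 32}, so |A + A| = 9.
K = |A + A| / |A| = 9/5 (already in lowest terms) ≈ 1.8000.
Reference: AP of size 5 gives K = 9/5 ≈ 1.8000; a fully generic set of size 5 gives K ≈ 3.0000.

|A| = 5, |A + A| = 9, K = 9/5.


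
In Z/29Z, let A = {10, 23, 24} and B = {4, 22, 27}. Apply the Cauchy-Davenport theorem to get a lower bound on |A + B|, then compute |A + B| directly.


Cauchy-Davenport: |A + B| ≥ min(p, |A| + |B| - 1) for A, B nonempty in Z/pZ.
|A| = 3, |B| = 3, p = 29.
CD lower bound = min(29, 3 + 3 - 1) = min(29, 5) = 5.
Compute A + B mod 29 directly:
a = 10: 10+4=14, 10+22=3, 10+27=8
a = 23: 23+4=27, 23+22=16, 23+27=21
a = 24: 24+4=28, 24+22=17, 24+27=22
A + B = {3, 8, 14, 16, 17, 21, 22, 27, 28}, so |A + B| = 9.
Verify: 9 ≥ 5? Yes ✓.

CD lower bound = 5, actual |A + B| = 9.


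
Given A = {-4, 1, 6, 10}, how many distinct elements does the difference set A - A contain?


A - A = {a - a' : a, a' ∈ A}; |A| = 4.
Bounds: 2|A|-1 ≤ |A - A| ≤ |A|² - |A| + 1, i.e. 7 ≤ |A - A| ≤ 13.
Note: 0 ∈ A - A always (from a - a). The set is symmetric: if d ∈ A - A then -d ∈ A - A.
Enumerate nonzero differences d = a - a' with a > a' (then include -d):
Positive differences: {4, 5, 9, 10, 14}
Full difference set: {0} ∪ (positive diffs) ∪ (negative diffs).
|A - A| = 1 + 2·5 = 11 (matches direct enumeration: 11).

|A - A| = 11


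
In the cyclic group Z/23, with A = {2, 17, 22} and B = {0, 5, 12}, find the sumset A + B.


Work in Z/23Z: reduce every sum a + b modulo 23.
Enumerate all 9 pairs:
a = 2: 2+0=2, 2+5=7, 2+12=14
a = 17: 17+0=17, 17+5=22, 17+12=6
a = 22: 22+0=22, 22+5=4, 22+12=11
Distinct residues collected: {2, 4, 6, 7, 11, 14, 17, 22}
|A + B| = 8 (out of 23 total residues).

A + B = {2, 4, 6, 7, 11, 14, 17, 22}


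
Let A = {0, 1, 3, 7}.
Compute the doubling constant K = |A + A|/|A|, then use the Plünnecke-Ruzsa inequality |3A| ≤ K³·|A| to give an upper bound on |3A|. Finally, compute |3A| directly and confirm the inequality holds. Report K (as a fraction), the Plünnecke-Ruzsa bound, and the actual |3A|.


|A| = 4.
Step 1: Compute A + A by enumerating all 16 pairs.
A + A = {0, 1, 2, 3, 4, 6, 7, 8, 10, 14}, so |A + A| = 10.
Step 2: Doubling constant K = |A + A|/|A| = 10/4 = 10/4 ≈ 2.5000.
Step 3: Plünnecke-Ruzsa gives |3A| ≤ K³·|A| = (2.5000)³ · 4 ≈ 62.5000.
Step 4: Compute 3A = A + A + A directly by enumerating all triples (a,b,c) ∈ A³; |3A| = 17.
Step 5: Check 17 ≤ 62.5000? Yes ✓.

K = 10/4, Plünnecke-Ruzsa bound K³|A| ≈ 62.5000, |3A| = 17, inequality holds.
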